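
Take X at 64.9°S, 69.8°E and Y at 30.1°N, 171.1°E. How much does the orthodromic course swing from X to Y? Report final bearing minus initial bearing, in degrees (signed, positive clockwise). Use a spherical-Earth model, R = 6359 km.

-56.7°

At departure: θ₁ = atan2(sin Δλ cos φ₂, cos φ₁ sin φ₂ − sin φ₁ cos φ₂ cos Δλ) = 86.01°
At arrival: θ₂ = atan2(sin Δλ cos φ₁, −cos φ₂ sin φ₁ + sin φ₂ cos φ₁ cos Δλ) = 29.28°
Δθ = θ₂ − θ₁ = -56.7°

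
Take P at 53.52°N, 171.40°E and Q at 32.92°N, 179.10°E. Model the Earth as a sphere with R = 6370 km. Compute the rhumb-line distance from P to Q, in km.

2371 km

Δψ = ln[tan(π/4+φ₂/2)/tan(π/4+φ₁/2)] = -0.5009;  Δφ = -0.3595 rad,  Δλ = +0.1344 rad
q = Δφ/Δψ = 0.7177
d = R·√(Δφ² + q²Δλ²) = 6370·0.37225 = 2371 km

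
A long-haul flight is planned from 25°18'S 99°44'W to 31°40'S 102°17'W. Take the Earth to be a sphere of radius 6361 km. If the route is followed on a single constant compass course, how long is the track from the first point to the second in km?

749 km

Δψ = ln[tan(π/4+φ₂/2)/tan(π/4+φ₁/2)] = -0.1265;  Δφ = -0.1111 rad,  Δλ = -0.0445 rad
q = Δφ/Δψ = 0.8782
d = R·√(Δφ² + q²Δλ²) = 6361·0.11779 = 749 km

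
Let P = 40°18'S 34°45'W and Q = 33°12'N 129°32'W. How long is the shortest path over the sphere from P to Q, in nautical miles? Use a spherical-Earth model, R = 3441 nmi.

Haversine: a = sin²(Δφ/2)+cos φ₁ cos φ₂ sin²(Δλ/2) = 0.70369;  σ = 2·atan2(√a,√(1−a))
σ = 114.040° → d = Rσ = 3441·1.99037 = 6849 nmi

6849 nmi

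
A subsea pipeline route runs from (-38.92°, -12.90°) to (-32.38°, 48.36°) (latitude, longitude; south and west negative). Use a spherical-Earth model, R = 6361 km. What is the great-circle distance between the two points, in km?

5471 km

cos σ = sin φ₁ sin φ₂ + cos φ₁ cos φ₂ cos Δλ
      = sin(-38.92°)sin(-32.38°) + cos(-38.92°)cos(-32.38°)cos(61.26°) = 0.6524
σ = 49.279° → d = Rσ = 6361·0.86008 = 5471 km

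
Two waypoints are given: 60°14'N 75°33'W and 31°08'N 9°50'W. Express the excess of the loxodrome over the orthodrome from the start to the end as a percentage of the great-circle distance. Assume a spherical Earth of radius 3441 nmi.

Great circle: σ = 0.8975 rad → d_gc = Rσ = 3088.3 nmi
Rhumb: Δφ = -0.5079, Δλ = +1.1470, Δψ = -0.7529, q = Δφ/Δψ = 0.6746 → d_rh = R√(Δφ²+q²Δλ²) = 3184.9 nmi
Excess = (3184.9 − 3088.3) / 3088.3 = 96.6 / 3088.3 = 3.13% ≈ 3.1%

3.1%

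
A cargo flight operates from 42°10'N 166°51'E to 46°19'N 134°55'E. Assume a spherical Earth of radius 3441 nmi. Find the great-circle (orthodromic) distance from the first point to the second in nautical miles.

Haversine: a = sin²(Δφ/2)+cos φ₁ cos φ₂ sin²(Δλ/2) = 0.04005;  σ = 2·atan2(√a,√(1−a))
σ = 23.088° → d = Rσ = 3441·0.40296 = 1387 nmi

1387 nmi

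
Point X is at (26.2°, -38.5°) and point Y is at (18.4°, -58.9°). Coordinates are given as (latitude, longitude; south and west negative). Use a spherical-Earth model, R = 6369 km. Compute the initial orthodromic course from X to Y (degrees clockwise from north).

251.7°

N = sin Δλ·cos φ₂ = -0.3308;  D = cos φ₁ sin φ₂ − sin φ₁ cos φ₂ cos Δλ = -0.1094
initial course = atan2(N, D) = 251.69°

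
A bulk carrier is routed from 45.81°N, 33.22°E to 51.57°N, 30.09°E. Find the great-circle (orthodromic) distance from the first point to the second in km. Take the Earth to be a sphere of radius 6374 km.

Haversine: a = sin²(Δφ/2)+cos φ₁ cos φ₂ sin²(Δλ/2) = 0.00285;  σ = 2·atan2(√a,√(1−a))
σ = 6.118° → d = Rσ = 6374·0.10678 = 681 km

681 km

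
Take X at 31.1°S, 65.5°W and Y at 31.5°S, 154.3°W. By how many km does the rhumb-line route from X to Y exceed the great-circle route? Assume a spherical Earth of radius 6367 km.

Great circle: cos σ = sin φ₁ sin φ₂ + cos φ₁ cos φ₂ cos Δλ,  σ = 1.2816 rad → d_gc = 8160.0 km
Rhumb line: Δψ = -0.0082, q = Δφ/Δψ = 0.8545, d_rh = R√(Δφ²+q²Δλ²) = 8431.8 km
Excess = 8431.8 − 8160.0 = 271.8 ≈ 272 km

272 km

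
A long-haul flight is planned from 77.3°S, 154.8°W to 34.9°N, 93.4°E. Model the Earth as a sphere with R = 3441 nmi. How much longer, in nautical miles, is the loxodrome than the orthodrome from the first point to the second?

441 nmi

Great circle: cos σ = sin φ₁ sin φ₂ + cos φ₁ cos φ₂ cos Δλ,  σ = 2.2461 rad → d_gc = 7728.7 nmi
Rhumb line: Δψ = +2.8464, q = Δφ/Δψ = 0.6880, d_rh = R√(Δφ²+q²Δλ²) = 8169.7 nmi
Excess = 8169.7 − 7728.7 = 441.0 ≈ 441 nmi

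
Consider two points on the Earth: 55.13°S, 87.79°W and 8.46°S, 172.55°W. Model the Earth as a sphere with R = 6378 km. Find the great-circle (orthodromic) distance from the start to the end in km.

Haversine: a = sin²(Δφ/2)+cos φ₁ cos φ₂ sin²(Δλ/2) = 0.41383;  σ = 2·atan2(√a,√(1−a))
σ = 80.076° → d = Rσ = 6378·1.39758 = 8914 km

8914 km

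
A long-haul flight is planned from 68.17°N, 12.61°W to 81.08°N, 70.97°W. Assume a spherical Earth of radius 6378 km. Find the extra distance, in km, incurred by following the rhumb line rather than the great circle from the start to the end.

84 km

Great circle: cos σ = sin φ₁ sin φ₂ + cos φ₁ cos φ₂ cos Δλ,  σ = 0.3261 rad → d_gc = 2079.6 km
Rhumb line: Δψ = +0.9052, q = Δφ/Δψ = 0.2489, d_rh = R√(Δφ²+q²Δλ²) = 2163.4 km
Excess = 2163.4 − 2079.6 = 83.8 ≈ 84 km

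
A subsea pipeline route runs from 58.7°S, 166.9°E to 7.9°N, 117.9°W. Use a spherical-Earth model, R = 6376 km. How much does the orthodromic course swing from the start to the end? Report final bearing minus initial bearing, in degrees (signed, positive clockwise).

At departure: θ₁ = atan2(sin Δλ cos φ₂, cos φ₁ sin φ₂ − sin φ₁ cos φ₂ cos Δλ) = 73.28°
At arrival: θ₂ = atan2(sin Δλ cos φ₁, −cos φ₂ sin φ₁ + sin φ₂ cos φ₁ cos Δλ) = 30.15°
Δθ = θ₂ − θ₁ = -43.1°

-43.1°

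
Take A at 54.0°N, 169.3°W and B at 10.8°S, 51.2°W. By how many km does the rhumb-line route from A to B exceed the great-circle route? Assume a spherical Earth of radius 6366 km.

611 km

Great circle: cos σ = sin φ₁ sin φ₂ + cos φ₁ cos φ₂ cos Δλ,  σ = 2.0082 rad → d_gc = 12783.9 km
Rhumb line: Δψ = -1.3138, q = Δφ/Δψ = 0.8608, d_rh = R√(Δφ²+q²Δλ²) = 13395.2 km
Excess = 13395.2 − 12783.9 = 611.3 ≈ 611 km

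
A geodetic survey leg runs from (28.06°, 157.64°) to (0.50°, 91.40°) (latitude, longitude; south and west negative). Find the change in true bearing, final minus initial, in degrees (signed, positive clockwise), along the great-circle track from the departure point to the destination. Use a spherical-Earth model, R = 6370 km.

Initial bearing θ₁ = atan2(sin Δλ cos φ₂, cos φ₁ sin φ₂ − sin φ₁ cos φ₂ cos Δλ) = 258.76°
Final bearing θ₂ = (initial bearing from the destination back to the start) + 180° = 239.95°
Δθ = θ₂ − θ₁ = -18.8°

-18.8°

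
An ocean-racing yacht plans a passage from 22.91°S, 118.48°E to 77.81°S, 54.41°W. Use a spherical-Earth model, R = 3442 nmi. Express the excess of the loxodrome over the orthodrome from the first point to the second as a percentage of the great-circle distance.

33.9%

Great circle: σ = 1.3822 rad → d_gc = Rσ = 4757.4 nmi
Rhumb: Δφ = -0.9582, Δλ = -3.0175, Δψ = -1.8260, q = Δφ/Δψ = 0.5247 → d_rh = R√(Δφ²+q²Δλ²) = 6370.3 nmi
Excess = (6370.3 − 4757.4) / 4757.4 = 1612.9 / 4757.4 = 33.90% ≈ 33.9%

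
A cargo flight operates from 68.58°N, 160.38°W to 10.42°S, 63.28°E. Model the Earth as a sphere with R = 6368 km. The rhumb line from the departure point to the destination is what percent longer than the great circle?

Great circle: σ = 2.0133 rad → d_gc = Rσ = 12820.8 km
Rhumb: Δφ = -1.3788, Δλ = -2.3796, Δψ = -1.8482, q = Δφ/Δψ = 0.7460 → d_rh = R√(Δφ²+q²Δλ²) = 14314.1 km
Excess = (14314.1 − 12820.8) / 12820.8 = 1493.3 / 12820.8 = 11.647% ≈ 11.6%

11.6%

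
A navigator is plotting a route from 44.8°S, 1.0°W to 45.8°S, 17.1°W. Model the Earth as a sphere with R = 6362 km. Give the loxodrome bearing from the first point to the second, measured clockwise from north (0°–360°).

Meridional parts: M(φ₁)=-0.8764, M(φ₂)=-0.9013 → ΔM = -0.0248;  Δλ = -0.2810 rad
tan C = Δλ / ΔM = +11.3242 → C = 264.95°

265.0°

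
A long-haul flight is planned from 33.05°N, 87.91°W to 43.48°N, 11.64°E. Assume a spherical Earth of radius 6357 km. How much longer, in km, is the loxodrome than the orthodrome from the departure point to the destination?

504 km

Great circle: cos σ = sin φ₁ sin φ₂ + cos φ₁ cos φ₂ cos Δλ,  σ = 1.2929 rad → d_gc = 8218.76 km
Rhumb line: Δψ = +0.2326, q = Δφ/Δψ = 0.7827, d_rh = R√(Δφ²+q²Δλ²) = 8722.30 km
Excess = 8722.30 − 8218.76 = 503.54 ≈ 504 km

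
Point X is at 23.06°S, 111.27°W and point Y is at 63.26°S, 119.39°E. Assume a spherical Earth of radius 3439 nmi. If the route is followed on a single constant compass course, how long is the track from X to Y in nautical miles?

5845 nmi

Rhumb course C = atan2(Δλ, Δψ) with Δψ = ln[tan(π/4+φ₂/2)/tan(π/4+φ₁/2)] = -1.0230, Δλ = -2.2574 → C = 245.62°
d = R·|Δφ| / |cos C| = 3439·0.70162 / 0.41278 = 5845 nmi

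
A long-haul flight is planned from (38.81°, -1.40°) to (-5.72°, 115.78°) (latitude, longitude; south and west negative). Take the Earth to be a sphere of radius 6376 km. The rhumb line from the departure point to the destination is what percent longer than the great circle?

2.7%

Great circle: σ = 2.0005 rad → d_gc = Rσ = 12755.4 km
Rhumb: Δφ = -0.7772, Δλ = +2.0452, Δψ = -0.8360, q = Δφ/Δψ = 0.9296 → d_rh = R√(Δφ²+q²Δλ²) = 13096.1 km
Excess = (13096.1 − 12755.4) / 12755.4 = 340.7 / 12755.4 = 2.67% ≈ 2.7%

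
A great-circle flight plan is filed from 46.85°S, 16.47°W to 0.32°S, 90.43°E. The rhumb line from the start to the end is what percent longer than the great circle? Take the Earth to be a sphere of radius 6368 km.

Great circle: σ = 1.7668 rad → d_gc = Rσ = 11250.9 km
Rhumb: Δφ = +0.8121, Δλ = +1.8658, Δψ = +0.9222, q = Δφ/Δψ = 0.8806 → d_rh = R√(Δφ²+q²Δλ²) = 11670.9 km
Excess = (11670.9 − 11250.9) / 11250.9 = 420.0 / 11250.9 = 3.73% ≈ 3.7%

3.7%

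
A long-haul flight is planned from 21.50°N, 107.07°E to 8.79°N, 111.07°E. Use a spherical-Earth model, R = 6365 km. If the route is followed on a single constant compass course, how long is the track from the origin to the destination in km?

1475 km

Rhumb course C = atan2(Δλ, Δψ) with Δψ = ln[tan(π/4+φ₂/2)/tan(π/4+φ₁/2)] = -0.2304, Δλ = +0.0698 → C = 163.14°
d = R·|Δφ| / |cos C| = 6365·0.22183 / 0.95701 = 1475 km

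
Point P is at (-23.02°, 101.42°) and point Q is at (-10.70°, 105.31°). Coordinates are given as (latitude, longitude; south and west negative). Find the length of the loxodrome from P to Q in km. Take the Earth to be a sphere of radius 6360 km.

Rhumb course C = atan2(Δλ, Δψ) with Δψ = ln[tan(π/4+φ₂/2)/tan(π/4+φ₁/2)] = +0.2252, Δλ = +0.0679 → C = 16.78°
d = R·|Δφ| / |cos C| = 6360·0.21502 / 0.95743 = 1428 km

1428 km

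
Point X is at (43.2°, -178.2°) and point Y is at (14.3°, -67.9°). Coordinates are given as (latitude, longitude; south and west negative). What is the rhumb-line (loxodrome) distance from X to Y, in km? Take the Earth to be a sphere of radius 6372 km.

11047 km

Δψ = ln[tan(π/4+φ₂/2)/tan(π/4+φ₁/2)] = -0.5854;  Δφ = -0.5044 rad,  Δλ = +1.9251 rad
q = Δφ/Δψ = 0.8616
d = R·√(Δφ² + q²Δλ²) = 6372·1.73371 = 11047 km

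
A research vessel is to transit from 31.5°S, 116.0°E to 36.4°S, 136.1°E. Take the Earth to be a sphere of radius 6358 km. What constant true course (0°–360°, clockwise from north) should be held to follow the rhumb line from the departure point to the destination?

106.4°

Δψ = ln[tan(π/4+φ₂/2)/tan(π/4+φ₁/2)] = -0.1032
Δλ = +0.3508 rad (taken the short way round)
course = atan2(Δλ, Δψ) = 106.39°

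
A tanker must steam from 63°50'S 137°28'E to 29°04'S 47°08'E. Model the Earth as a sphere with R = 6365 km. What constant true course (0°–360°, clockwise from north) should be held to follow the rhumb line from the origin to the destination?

Δψ = ln[tan(π/4+φ₂/2)/tan(π/4+φ₁/2)] = +0.9287
Δλ = -1.5766 rad (taken the short way round)
course = atan2(Δλ, Δψ) = 300.50°

300.5°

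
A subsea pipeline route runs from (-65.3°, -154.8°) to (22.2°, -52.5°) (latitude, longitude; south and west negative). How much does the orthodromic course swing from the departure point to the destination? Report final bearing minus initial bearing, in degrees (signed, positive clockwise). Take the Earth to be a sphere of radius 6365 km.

At departure: θ₁ = atan2(sin Δλ cos φ₂, cos φ₁ sin φ₂ − sin φ₁ cos φ₂ cos Δλ) = 91.35°
At arrival: θ₂ = atan2(sin Δλ cos φ₁, −cos φ₂ sin φ₁ + sin φ₂ cos φ₁ cos Δλ) = 26.82°
Δθ = θ₂ − θ₁ = -64.5°

-64.5°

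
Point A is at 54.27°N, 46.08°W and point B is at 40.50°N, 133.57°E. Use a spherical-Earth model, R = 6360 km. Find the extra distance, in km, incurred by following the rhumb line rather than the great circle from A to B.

Great circle: cos σ = sin φ₁ sin φ₂ + cos φ₁ cos φ₂ cos Δλ,  σ = 1.4875 rad → d_gc = 9460.7 km
Rhumb line: Δψ = -0.3579, q = Δφ/Δψ = 0.6715, d_rh = R√(Δφ²+q²Δλ²) = 13478.8 km
Excess = 13478.8 − 9460.7 = 4018.1 ≈ 4018 km

4018 km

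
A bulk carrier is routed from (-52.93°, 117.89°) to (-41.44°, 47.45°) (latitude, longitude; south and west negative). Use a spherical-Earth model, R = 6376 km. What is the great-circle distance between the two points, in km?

Haversine: a = sin²(Δφ/2)+cos φ₁ cos φ₂ sin²(Δλ/2) = 0.16032;  σ = 2·atan2(√a,√(1−a))
σ = 47.206° → d = Rσ = 6376·0.82390 = 5253 km

5253 km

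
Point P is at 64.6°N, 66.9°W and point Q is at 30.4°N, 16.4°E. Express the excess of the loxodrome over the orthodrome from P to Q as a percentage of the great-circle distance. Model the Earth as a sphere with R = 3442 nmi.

5.6%

Great circle: σ = 1.0469 rad → d_gc = Rσ = 3603.3 nmi
Rhumb: Δφ = -0.5969, Δλ = +1.4539, Δψ = -0.9327, q = Δφ/Δψ = 0.6400 → d_rh = R√(Δφ²+q²Δλ²) = 3805.0 nmi
Excess = (3805.0 − 3603.3) / 3603.3 = 201.7 / 3603.3 = 5.60% ≈ 5.6%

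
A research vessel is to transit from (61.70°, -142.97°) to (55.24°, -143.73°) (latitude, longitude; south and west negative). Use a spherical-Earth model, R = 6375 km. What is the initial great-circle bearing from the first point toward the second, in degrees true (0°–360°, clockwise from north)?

θ = atan2( sin Δλ·cos φ₂ ,  cos φ₁ sin φ₂ − sin φ₁ cos φ₂ cos Δλ )
  = atan2(-0.0076, -0.1125) = 183.85°

183.8°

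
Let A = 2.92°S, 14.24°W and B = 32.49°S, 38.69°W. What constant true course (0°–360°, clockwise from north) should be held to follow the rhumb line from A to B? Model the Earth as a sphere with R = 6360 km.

Meridional parts: M(φ₁)=-0.0510, M(φ₂)=-0.6001 → ΔM = -0.5492;  Δλ = -0.4267 rad
tan C = Δλ / ΔM = +0.7771 → C = 217.85°

217.8°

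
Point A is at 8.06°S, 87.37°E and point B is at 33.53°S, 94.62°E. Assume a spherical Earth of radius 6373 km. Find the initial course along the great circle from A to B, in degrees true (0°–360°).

166.3°

N = sin Δλ·cos φ₂ = +0.1052;  D = cos φ₁ sin φ₂ − sin φ₁ cos φ₂ cos Δλ = -0.4310
initial course = atan2(N, D) = 166.28°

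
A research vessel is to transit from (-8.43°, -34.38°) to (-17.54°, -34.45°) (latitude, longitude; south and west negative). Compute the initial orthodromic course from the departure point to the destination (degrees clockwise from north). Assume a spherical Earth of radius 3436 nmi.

θ = atan2( sin Δλ·cos φ₂ ,  cos φ₁ sin φ₂ − sin φ₁ cos φ₂ cos Δλ )
  = atan2(-0.0012, -0.1583) = 180.42°

180.4°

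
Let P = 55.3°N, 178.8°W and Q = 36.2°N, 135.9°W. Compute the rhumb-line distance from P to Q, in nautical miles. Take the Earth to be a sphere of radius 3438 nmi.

Δψ = ln[tan(π/4+φ₂/2)/tan(π/4+φ₁/2)] = -0.4848;  Δφ = -0.3334 rad,  Δλ = +0.7487 rad
q = Δφ/Δψ = 0.6876
d = R·√(Δφ² + q²Δλ²) = 3438·0.61335 = 2109 nmi

2109 nmi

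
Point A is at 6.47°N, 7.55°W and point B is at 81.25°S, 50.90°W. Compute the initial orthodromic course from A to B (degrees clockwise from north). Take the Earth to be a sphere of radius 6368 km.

186.0°

N = sin Δλ·cos φ₂ = -0.1044;  D = cos φ₁ sin φ₂ − sin φ₁ cos φ₂ cos Δλ = -0.9945
initial course = atan2(N, D) = 185.99°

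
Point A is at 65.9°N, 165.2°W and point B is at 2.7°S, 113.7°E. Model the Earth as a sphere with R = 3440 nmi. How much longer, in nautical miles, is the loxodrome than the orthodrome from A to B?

Great circle: cos σ = sin φ₁ sin φ₂ + cos φ₁ cos φ₂ cos Δλ,  σ = 1.5507 rad → d_gc = 5334.4 nmi
Rhumb line: Δψ = -1.5914, q = Δφ/Δψ = 0.7524, d_rh = R√(Δφ²+q²Δλ²) = 5512.1 nmi
Excess = 5512.1 − 5334.4 = 177.7 ≈ 178 nmi

178 nmi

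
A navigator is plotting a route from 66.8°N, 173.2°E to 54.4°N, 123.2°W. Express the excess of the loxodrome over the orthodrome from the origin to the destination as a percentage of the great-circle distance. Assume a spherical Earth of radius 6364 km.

Great circle: σ = 0.5561 rad → d_gc = Rσ = 3539.1 km
Rhumb: Δφ = -0.2164, Δλ = +1.1100, Δψ = -0.4473, q = Δφ/Δψ = 0.4838 → d_rh = R√(Δφ²+q²Δλ²) = 3684.9 km
Excess = (3684.9 − 3539.1) / 3539.1 = 145.8 / 3539.1 = 4.12% ≈ 4.1%

4.1%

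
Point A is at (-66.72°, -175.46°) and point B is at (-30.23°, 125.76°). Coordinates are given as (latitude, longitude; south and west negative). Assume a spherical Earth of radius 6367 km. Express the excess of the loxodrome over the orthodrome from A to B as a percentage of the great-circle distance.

2.7%

Great circle: σ = 0.8770 rad → d_gc = Rσ = 5583.7 km
Rhumb: Δφ = +0.6369, Δλ = -1.0259, Δψ = +1.0259, q = Δφ/Δψ = 0.6208 → d_rh = R√(Δφ²+q²Δλ²) = 5734.5 km
Excess = (5734.5 − 5583.7) / 5583.7 = 150.8 / 5583.7 = 2.70% ≈ 2.7%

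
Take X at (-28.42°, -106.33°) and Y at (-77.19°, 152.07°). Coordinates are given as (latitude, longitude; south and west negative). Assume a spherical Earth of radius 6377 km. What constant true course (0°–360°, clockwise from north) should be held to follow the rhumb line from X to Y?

226.7°

Δψ = ln[tan(π/4+φ₂/2)/tan(π/4+φ₁/2)] = -1.6693
Δλ = -1.7733 rad (taken the short way round)
course = atan2(Δλ, Δψ) = 226.73°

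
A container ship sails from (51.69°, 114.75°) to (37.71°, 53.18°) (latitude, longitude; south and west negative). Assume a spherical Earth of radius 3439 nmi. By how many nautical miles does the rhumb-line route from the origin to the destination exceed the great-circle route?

69 nmi

Great circle: cos σ = sin φ₁ sin φ₂ + cos φ₁ cos φ₂ cos Δλ,  σ = 0.7764 rad → d_gc = 2670.1 nmi
Rhumb line: Δψ = -0.3458, q = Δφ/Δψ = 0.7055, d_rh = R√(Δφ²+q²Δλ²) = 2739.1 nmi
Excess = 2739.1 − 2670.1 = 69.0 ≈ 69 nmi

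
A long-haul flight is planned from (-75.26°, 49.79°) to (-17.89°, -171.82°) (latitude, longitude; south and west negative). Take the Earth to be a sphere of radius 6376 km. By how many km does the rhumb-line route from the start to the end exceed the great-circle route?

Great circle: cos σ = sin φ₁ sin φ₂ + cos φ₁ cos φ₂ cos Δλ,  σ = 1.4545 rad → d_gc = 9273.8 km
Rhumb line: Δψ = +1.7278, q = Δφ/Δψ = 0.5795, d_rh = R√(Δφ²+q²Δλ²) = 10973.1 km
Excess = 10973.1 − 9273.8 = 1699.3 ≈ 1699 km

1699 km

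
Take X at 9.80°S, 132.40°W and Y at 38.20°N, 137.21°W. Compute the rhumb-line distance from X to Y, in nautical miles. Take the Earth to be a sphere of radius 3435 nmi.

Rhumb course C = atan2(Δλ, Δψ) with Δψ = ln[tan(π/4+φ₂/2)/tan(π/4+φ₁/2)] = +0.8943, Δλ = -0.0840 → C = 354.64°
d = R·|Δφ| / |cos C| = 3435·0.83776 / 0.99562 = 2890 nmi

2890 nmi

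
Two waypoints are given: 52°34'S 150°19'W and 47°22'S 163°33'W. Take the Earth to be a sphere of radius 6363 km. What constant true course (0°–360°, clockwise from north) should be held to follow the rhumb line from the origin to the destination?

301.5°

Δψ = ln[tan(π/4+φ₂/2)/tan(π/4+φ₁/2)] = +0.1413
Δλ = -0.2310 rad (taken the short way round)
course = atan2(Δλ, Δψ) = 301.45°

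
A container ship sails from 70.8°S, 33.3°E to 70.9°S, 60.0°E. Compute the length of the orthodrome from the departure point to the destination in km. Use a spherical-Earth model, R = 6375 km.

967 km

cos σ = sin φ₁ sin φ₂ + cos φ₁ cos φ₂ cos Δλ
      = sin(-70.80°)sin(-70.90°) + cos(-70.80°)cos(-70.90°)cos(26.70°) = 0.9885
σ = 8.689° → d = Rσ = 6375·0.15164 = 967 km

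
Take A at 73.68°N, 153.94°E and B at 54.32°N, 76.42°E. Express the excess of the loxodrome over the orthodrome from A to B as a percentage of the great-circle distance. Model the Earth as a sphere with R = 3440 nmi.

6.6%

Great circle: σ = 0.6181 rad → d_gc = Rσ = 2126.3 nmi
Rhumb: Δφ = -0.3379, Δλ = -1.3530, Δψ = -0.8085, q = Δφ/Δψ = 0.4179 → d_rh = R√(Δφ²+q²Δλ²) = 2266.0 nmi
Excess = (2266.0 − 2126.3) / 2126.3 = 139.7 / 2126.3 = 6.57% ≈ 6.6%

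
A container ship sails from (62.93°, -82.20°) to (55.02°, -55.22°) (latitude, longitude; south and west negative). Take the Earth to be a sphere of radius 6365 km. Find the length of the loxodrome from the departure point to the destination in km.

1770 km

Rhumb course C = atan2(Δλ, Δψ) with Δψ = ln[tan(π/4+φ₂/2)/tan(π/4+φ₁/2)] = -0.2693, Δλ = +0.4709 → C = 119.76°
d = R·|Δφ| / |cos C| = 6365·0.13806 / 0.49639 = 1770 km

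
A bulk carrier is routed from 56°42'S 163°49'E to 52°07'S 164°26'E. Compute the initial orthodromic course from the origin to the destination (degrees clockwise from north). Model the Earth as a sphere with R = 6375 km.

N = sin Δλ·cos φ₂ = +0.0066;  D = cos φ₁ sin φ₂ − sin φ₁ cos φ₂ cos Δλ = +0.0799
initial course = atan2(N, D) = 4.73°

4.7°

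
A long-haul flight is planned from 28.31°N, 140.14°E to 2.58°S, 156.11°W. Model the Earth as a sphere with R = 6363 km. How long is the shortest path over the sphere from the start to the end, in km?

7599 km

Haversine: a = sin²(Δφ/2)+cos φ₁ cos φ₂ sin²(Δλ/2) = 0.31618;  σ = 2·atan2(√a,√(1−a))
σ = 68.429° → d = Rσ = 6363·1.19432 = 7599 km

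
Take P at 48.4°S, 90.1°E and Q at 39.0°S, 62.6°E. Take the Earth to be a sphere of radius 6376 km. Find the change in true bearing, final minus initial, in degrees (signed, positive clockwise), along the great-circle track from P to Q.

+19.3°

At departure: θ₁ = atan2(sin Δλ cos φ₂, cos φ₁ sin φ₂ − sin φ₁ cos φ₂ cos Δλ) = 285.22°
At arrival: θ₂ = atan2(sin Δλ cos φ₁, −cos φ₂ sin φ₁ + sin φ₂ cos φ₁ cos Δλ) = 304.48°
Δθ = θ₂ − θ₁ = +19.3°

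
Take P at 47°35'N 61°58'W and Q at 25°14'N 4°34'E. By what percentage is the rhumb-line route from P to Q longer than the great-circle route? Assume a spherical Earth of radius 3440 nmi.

Great circle: σ = 0.9792 rad → d_gc = Rσ = 3368.4 nmi
Rhumb: Δφ = -0.3901, Δλ = +1.1612, Δψ = -0.4913, q = Δφ/Δψ = 0.7940 → d_rh = R√(Δφ²+q²Δλ²) = 3444.0 nmi
Excess = (3444.0 − 3368.4) / 3368.4 = 75.6 / 3368.4 = 2.24% ≈ 2.2%

2.2%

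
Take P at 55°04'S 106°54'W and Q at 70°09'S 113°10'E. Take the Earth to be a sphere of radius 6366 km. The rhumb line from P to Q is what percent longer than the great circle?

25.3%

Great circle: σ = 0.8991 rad → d_gc = Rσ = 5723.7 km
Rhumb: Δφ = -0.2633, Δλ = -2.4423, Δψ = -0.5868, q = Δφ/Δψ = 0.4486 → d_rh = R√(Δφ²+q²Δλ²) = 7173.2 km
Excess = (7173.2 − 5723.7) / 5723.7 = 1449.5 / 5723.7 = 25.32% ≈ 25.3%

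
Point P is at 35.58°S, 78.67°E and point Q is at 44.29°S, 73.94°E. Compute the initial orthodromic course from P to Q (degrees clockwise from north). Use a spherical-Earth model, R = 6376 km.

N = sin Δλ·cos φ₂ = -0.0590;  D = cos φ₁ sin φ₂ − sin φ₁ cos φ₂ cos Δλ = -0.1529
initial course = atan2(N, D) = 201.11°

201.1°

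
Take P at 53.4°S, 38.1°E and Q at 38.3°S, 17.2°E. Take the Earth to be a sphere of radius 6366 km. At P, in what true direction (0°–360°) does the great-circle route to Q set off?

N = sin Δλ·cos φ₂ = -0.2800;  D = cos φ₁ sin φ₂ − sin φ₁ cos φ₂ cos Δλ = +0.2191
initial course = atan2(N, D) = 308.04°

308.0°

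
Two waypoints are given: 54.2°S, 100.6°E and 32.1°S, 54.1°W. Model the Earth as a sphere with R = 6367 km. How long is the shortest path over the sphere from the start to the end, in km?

10110 km

Haversine: a = sin²(Δφ/2)+cos φ₁ cos φ₂ sin²(Δλ/2) = 0.50850;  σ = 2·atan2(√a,√(1−a))
σ = 90.974° → d = Rσ = 6367·1.58780 = 10110 km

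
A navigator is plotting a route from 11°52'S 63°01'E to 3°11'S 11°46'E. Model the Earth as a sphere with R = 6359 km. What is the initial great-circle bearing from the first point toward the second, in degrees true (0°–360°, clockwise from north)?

θ = atan2( sin Δλ·cos φ₂ ,  cos φ₁ sin φ₂ − sin φ₁ cos φ₂ cos Δλ )
  = atan2(-0.7787, +0.0742) = 275.44°

275.4°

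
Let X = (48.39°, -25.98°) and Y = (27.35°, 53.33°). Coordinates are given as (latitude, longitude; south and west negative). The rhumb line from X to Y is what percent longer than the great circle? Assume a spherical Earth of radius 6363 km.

Great circle: σ = 1.1008 rad → d_gc = Rσ = 7004.2 km
Rhumb: Δφ = -0.3672, Δλ = +1.3842, Δψ = -0.4711, q = Δφ/Δψ = 0.7795 → d_rh = R√(Δφ²+q²Δλ²) = 7252.4 km
Excess = (7252.4 − 7004.2) / 7004.2 = 248.2 / 7004.2 = 3.54% ≈ 3.5%

3.5%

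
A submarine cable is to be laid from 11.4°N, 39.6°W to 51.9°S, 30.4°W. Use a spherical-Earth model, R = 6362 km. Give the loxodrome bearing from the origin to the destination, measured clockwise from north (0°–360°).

172.8°

Δψ = ln[tan(π/4+φ₂/2)/tan(π/4+φ₁/2)] = -1.2636
Δλ = +0.1606 rad (taken the short way round)
course = atan2(Δλ, Δψ) = 172.76°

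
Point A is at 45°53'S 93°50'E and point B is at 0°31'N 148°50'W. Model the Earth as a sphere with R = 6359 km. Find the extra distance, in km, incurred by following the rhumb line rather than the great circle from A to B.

Great circle: cos σ = sin φ₁ sin φ₂ + cos φ₁ cos φ₂ cos Δλ,  σ = 1.9030 rad → d_gc = 12101.0 km
Rhumb line: Δψ = +0.9124, q = Δφ/Δψ = 0.8876, d_rh = R√(Δφ²+q²Δλ²) = 12654.1 km
Excess = 12654.1 − 12101.0 = 553.1 ≈ 553 km

553 km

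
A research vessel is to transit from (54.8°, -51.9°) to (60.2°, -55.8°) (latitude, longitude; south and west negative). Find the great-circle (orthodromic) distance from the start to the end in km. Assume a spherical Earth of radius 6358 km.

cos σ = sin φ₁ sin φ₂ + cos φ₁ cos φ₂ cos Δλ
      = sin(54.80°)sin(60.20°) + cos(54.80°)cos(60.20°)cos(-3.90°) = 0.9949
σ = 5.790° → d = Rσ = 6358·0.10105 = 642 km

642 km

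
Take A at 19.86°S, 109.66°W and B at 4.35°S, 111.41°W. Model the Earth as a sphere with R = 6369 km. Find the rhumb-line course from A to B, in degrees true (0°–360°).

Δψ = ln[tan(π/4+φ₂/2)/tan(π/4+φ₁/2)] = +0.2778
Δλ = -0.0305 rad (taken the short way round)
course = atan2(Δλ, Δψ) = 353.73°

353.7°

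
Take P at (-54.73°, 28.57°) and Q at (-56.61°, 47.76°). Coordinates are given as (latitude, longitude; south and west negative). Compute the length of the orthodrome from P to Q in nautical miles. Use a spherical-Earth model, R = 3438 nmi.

cos σ = sin φ₁ sin φ₂ + cos φ₁ cos φ₂ cos Δλ
      = sin(-54.73°)sin(-56.61°) + cos(-54.73°)cos(-56.61°)cos(19.19°) = 0.9818
σ = 10.947° → d = Rσ = 3438·0.19106 = 657 nmi

657 nmi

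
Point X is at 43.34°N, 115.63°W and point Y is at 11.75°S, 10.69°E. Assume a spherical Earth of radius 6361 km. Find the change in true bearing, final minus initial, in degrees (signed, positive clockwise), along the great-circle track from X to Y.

+62.5°

At departure: θ₁ = atan2(sin Δλ cos φ₂, cos φ₁ sin φ₂ − sin φ₁ cos φ₂ cos Δλ) = 72.42°
At arrival: θ₂ = atan2(sin Δλ cos φ₁, −cos φ₂ sin φ₁ + sin φ₂ cos φ₁ cos Δλ) = 134.91°
Δθ = θ₂ − θ₁ = +62.5°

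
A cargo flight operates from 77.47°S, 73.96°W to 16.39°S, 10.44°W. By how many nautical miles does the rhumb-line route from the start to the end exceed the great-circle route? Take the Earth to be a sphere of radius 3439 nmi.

129 nmi

Great circle: cos σ = sin φ₁ sin φ₂ + cos φ₁ cos φ₂ cos Δλ,  σ = 1.1937 rad → d_gc = 4105.0 nmi
Rhumb line: Δψ = +1.9192, q = Δφ/Δψ = 0.5555, d_rh = R√(Δφ²+q²Δλ²) = 4233.8 nmi
Excess = 4233.8 − 4105.0 = 128.8 ≈ 129 nmi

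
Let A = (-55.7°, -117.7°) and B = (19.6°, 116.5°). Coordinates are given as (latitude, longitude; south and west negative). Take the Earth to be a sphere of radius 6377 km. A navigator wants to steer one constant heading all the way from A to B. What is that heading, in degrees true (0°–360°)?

Δψ = ln[tan(π/4+φ₂/2)/tan(π/4+φ₁/2)] = +1.5247
Δλ = -2.1956 rad (taken the short way round)
course = atan2(Δλ, Δψ) = 304.78°

304.8°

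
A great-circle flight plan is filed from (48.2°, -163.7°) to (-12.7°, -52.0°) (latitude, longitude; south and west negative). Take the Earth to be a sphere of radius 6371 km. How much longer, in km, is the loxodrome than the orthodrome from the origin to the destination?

Great circle: cos σ = sin φ₁ sin φ₂ + cos φ₁ cos φ₂ cos Δλ,  σ = 1.9870 rad → d_gc = 12659.30 km
Rhumb line: Δψ = -1.1862, q = Δφ/Δψ = 0.8961, d_rh = R√(Δφ²+q²Δλ²) = 13027.84 km
Excess = 13027.84 − 12659.30 = 368.54 ≈ 369 km

369 km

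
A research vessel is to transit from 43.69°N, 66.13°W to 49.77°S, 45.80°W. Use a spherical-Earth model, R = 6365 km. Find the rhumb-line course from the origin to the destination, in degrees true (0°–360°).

Meridional parts: M(φ₁)=+0.8494, M(φ₂)=-1.0045 → ΔM = -1.8539;  Δλ = +0.3548 rad
tan C = Δλ / ΔM = -0.1914 → C = 169.16°

169.2°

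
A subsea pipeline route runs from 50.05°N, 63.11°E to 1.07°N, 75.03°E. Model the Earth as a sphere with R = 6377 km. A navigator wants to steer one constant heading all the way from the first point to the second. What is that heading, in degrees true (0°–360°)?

168.2°

Δψ = ln[tan(π/4+φ₂/2)/tan(π/4+φ₁/2)] = -0.9934
Δλ = +0.2080 rad (taken the short way round)
course = atan2(Δλ, Δψ) = 168.17°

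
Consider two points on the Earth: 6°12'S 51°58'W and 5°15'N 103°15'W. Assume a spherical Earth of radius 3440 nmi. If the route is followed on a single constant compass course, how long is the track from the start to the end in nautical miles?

Rhumb course C = atan2(Δλ, Δψ) with Δψ = ln[tan(π/4+φ₂/2)/tan(π/4+φ₁/2)] = +0.2002, Δλ = -0.8951 → C = 282.61°
d = R·|Δφ| / |cos C| = 3440·0.19984 / 0.21826 = 3150 nmi

3150 nmi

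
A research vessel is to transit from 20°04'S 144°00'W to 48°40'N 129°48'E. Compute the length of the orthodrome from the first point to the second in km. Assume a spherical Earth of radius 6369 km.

Haversine: a = sin²(Δφ/2)+cos φ₁ cos φ₂ sin²(Δλ/2) = 0.60826;  σ = 2·atan2(√a,√(1−a))
σ = 102.505° → d = Rσ = 6369·1.78905 = 11394 km

11394 km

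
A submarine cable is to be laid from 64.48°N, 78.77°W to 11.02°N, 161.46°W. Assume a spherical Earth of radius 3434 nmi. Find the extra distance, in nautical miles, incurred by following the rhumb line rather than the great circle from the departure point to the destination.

194 nmi

Great circle: cos σ = sin φ₁ sin φ₂ + cos φ₁ cos φ₂ cos Δλ,  σ = 1.3425 rad → d_gc = 4610.2 nmi
Rhumb line: Δψ = -1.2917, q = Δφ/Δψ = 0.7224, d_rh = R√(Δφ²+q²Δλ²) = 4804.5 nmi
Excess = 4804.5 − 4610.2 = 194.3 ≈ 194 nmi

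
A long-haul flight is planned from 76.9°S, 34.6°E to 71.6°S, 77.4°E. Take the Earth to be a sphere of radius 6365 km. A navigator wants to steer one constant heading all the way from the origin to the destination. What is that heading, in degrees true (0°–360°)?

Δψ = ln[tan(π/4+φ₂/2)/tan(π/4+φ₁/2)] = +0.3440
Δλ = +0.7470 rad (taken the short way round)
course = atan2(Δλ, Δψ) = 65.27°

65.3°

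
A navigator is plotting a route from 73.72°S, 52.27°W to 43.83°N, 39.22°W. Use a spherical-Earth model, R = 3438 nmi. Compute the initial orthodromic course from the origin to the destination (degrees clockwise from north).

10.6°

θ = atan2( sin Δλ·cos φ₂ ,  cos φ₁ sin φ₂ − sin φ₁ cos φ₂ cos Δλ )
  = atan2(+0.1629, +0.8687) = 10.62°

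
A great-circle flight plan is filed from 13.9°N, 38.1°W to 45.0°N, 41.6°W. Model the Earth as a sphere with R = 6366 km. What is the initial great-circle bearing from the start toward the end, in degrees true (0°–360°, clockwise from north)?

355.2°

θ = atan2( sin Δλ·cos φ₂ ,  cos φ₁ sin φ₂ − sin φ₁ cos φ₂ cos Δλ )
  = atan2(-0.0432, +0.5169) = 355.23°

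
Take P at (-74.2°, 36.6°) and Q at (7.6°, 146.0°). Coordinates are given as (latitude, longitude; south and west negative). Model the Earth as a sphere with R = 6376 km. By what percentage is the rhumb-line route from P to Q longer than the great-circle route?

Great circle: σ = 1.7894 rad → d_gc = Rσ = 11409.5 km
Rhumb: Δφ = +1.4277, Δλ = +1.9094, Δψ = +2.1080, q = Δφ/Δψ = 0.6773 → d_rh = R√(Δφ²+q²Δλ²) = 12281.9 km
Excess = (12281.9 − 11409.5) / 11409.5 = 872.4 / 11409.5 = 7.646% ≈ 7.6%

7.6%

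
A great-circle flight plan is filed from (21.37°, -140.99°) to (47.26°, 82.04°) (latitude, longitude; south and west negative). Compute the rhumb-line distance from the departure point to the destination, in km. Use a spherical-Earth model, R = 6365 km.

12688 km

Δψ = ln[tan(π/4+φ₂/2)/tan(π/4+φ₁/2)] = +0.5564;  Δφ = +0.4519 rad,  Δλ = -2.3906 rad
q = Δφ/Δψ = 0.8122
d = R·√(Δφ² + q²Δλ²) = 6365·1.99346 = 12688 km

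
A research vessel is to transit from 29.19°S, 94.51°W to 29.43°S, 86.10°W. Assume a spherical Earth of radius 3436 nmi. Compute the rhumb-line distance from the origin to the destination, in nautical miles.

Δψ = ln[tan(π/4+φ₂/2)/tan(π/4+φ₁/2)] = -0.0048;  Δφ = -0.0042 rad,  Δλ = +0.1468 rad
q = Δφ/Δψ = 0.8720
d = R·√(Δφ² + q²Δλ²) = 3436·0.12806 = 440 nmi

440 nmi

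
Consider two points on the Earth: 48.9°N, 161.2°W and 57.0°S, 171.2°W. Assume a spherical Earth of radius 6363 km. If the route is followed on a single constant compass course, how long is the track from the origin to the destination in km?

11798 km

Rhumb course C = atan2(Δλ, Δψ) with Δψ = ln[tan(π/4+φ₂/2)/tan(π/4+φ₁/2)] = -2.1978, Δλ = -0.1745 → C = 184.54°
d = R·|Δφ| / |cos C| = 6363·1.84830 / 0.99686 = 11798 km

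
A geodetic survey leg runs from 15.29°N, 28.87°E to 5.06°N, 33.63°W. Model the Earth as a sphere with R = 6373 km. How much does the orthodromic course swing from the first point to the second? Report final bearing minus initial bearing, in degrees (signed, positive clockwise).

Initial bearing θ₁ = atan2(sin Δλ cos φ₂, cos φ₁ sin φ₂ − sin φ₁ cos φ₂ cos Δλ) = 267.65°
Final bearing θ₂ = (initial bearing from the destination back to the start) + 180° = 255.37°
Δθ = θ₂ − θ₁ = -12.3°

-12.3°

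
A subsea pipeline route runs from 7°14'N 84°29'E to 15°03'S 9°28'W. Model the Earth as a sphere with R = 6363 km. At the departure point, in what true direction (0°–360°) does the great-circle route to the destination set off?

255.5°

N = sin Δλ·cos φ₂ = -0.9634;  D = cos φ₁ sin φ₂ − sin φ₁ cos φ₂ cos Δλ = -0.2492
initial course = atan2(N, D) = 255.50°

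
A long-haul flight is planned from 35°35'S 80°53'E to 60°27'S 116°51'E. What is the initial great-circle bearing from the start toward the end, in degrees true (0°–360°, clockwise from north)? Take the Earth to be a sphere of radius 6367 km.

148.6°

N = sin Δλ·cos φ₂ = +0.2897;  D = cos φ₁ sin φ₂ − sin φ₁ cos φ₂ cos Δλ = -0.4752
initial course = atan2(N, D) = 148.64°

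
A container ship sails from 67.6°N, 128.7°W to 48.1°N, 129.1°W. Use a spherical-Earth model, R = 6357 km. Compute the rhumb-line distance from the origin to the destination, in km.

2164 km

Rhumb course C = atan2(Δλ, Δψ) with Δψ = ln[tan(π/4+φ₂/2)/tan(π/4+φ₁/2)] = -0.6594, Δλ = -0.0070 → C = 180.61°
d = R·|Δφ| / |cos C| = 6357·0.34034 / 0.99994 = 2164 km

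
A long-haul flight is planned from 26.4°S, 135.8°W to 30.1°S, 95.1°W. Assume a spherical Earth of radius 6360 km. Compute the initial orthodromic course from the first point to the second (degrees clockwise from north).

105.6°

θ = atan2( sin Δλ·cos φ₂ ,  cos φ₁ sin φ₂ − sin φ₁ cos φ₂ cos Δλ )
  = atan2(+0.5642, -0.1576) = 105.61°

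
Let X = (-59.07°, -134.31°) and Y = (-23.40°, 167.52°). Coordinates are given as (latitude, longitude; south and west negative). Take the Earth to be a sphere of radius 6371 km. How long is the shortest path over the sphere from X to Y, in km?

cos σ = sin φ₁ sin φ₂ + cos φ₁ cos φ₂ cos Δλ
      = sin(-59.07°)sin(-23.40°) + cos(-59.07°)cos(-23.40°)cos(-58.17°) = 0.5895
σ = 53.882° → d = Rσ = 6371·0.94041 = 5991 km

5991 km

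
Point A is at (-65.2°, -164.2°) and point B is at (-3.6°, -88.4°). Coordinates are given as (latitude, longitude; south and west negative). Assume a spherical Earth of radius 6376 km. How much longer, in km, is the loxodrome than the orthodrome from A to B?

281 km

Great circle: cos σ = sin φ₁ sin φ₂ + cos φ₁ cos φ₂ cos Δλ,  σ = 1.4104 rad → d_gc = 8992.8 km
Rhumb line: Δψ = +1.4519, q = Δφ/Δψ = 0.7405, d_rh = R√(Δφ²+q²Δλ²) = 9274.0 km
Excess = 9274.0 − 8992.8 = 281.2 ≈ 281 km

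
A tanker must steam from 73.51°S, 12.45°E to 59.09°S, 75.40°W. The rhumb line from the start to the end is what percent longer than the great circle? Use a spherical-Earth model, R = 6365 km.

Great circle: σ = 0.5950 rad → d_gc = Rσ = 3787.1 km
Rhumb: Δφ = +0.2517, Δλ = -1.5333, Δψ = +0.6461, q = Δφ/Δψ = 0.3896 → d_rh = R√(Δφ²+q²Δλ²) = 4125.5 km
Excess = (4125.5 − 3787.1) / 3787.1 = 338.4 / 3787.1 = 8.94% ≈ 8.9%

8.9%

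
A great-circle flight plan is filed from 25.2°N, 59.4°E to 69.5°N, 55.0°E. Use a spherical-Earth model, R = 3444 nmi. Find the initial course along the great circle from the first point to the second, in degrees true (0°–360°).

θ = atan2( sin Δλ·cos φ₂ ,  cos φ₁ sin φ₂ − sin φ₁ cos φ₂ cos Δλ )
  = atan2(-0.0269, +0.6989) = 357.80°

357.8°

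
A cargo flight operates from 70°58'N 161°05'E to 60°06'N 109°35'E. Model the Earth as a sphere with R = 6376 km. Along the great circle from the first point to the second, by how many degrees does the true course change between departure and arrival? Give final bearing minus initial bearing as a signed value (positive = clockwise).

-47.6°

Initial bearing θ₁ = atan2(sin Δλ cos φ₂, cos φ₁ sin φ₂ − sin φ₁ cos φ₂ cos Δλ) = 268.44°
Final bearing θ₂ = (initial bearing from the destination back to the start) + 180° = 220.84°
Δθ = θ₂ − θ₁ = -47.6°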